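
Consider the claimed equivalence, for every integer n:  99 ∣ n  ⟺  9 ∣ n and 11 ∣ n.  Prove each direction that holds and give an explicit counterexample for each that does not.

The biconditional holds.

Forward direction. If 99 ∣ n, write n = 99q. Since 99 = 11·9, n = 9·(11q), so 9 ∣ n; and since 99 = 9·11, n = 11·(9q), so 11 ∣ n.

Converse. Suppose 9 ∣ n and 11 ∣ n. Any common multiple of 9 and 11 is a multiple of their lcm; here gcd(9, 11) = 1, so lcm(9, 11) = 9·11 = 99, so 99 ∣ n.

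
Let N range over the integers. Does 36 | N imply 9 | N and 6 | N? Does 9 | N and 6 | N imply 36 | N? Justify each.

[⇐] This fails: take N = 18. Both 9 ∣ 18 and 6 ∣ 18, yet 18 is not a multiple of 36 (since 18 = 0·36 + 18), so 36 ∤ 18.

[⇒] If 36 ∣ N, write N = 36q. Since 36 = 4·9, N = 9·(4q), so 9 ∣ N; and since 36 = 6·6, N = 6·(6q), so 6 ∣ N.

The forward direction holds; the converse fails.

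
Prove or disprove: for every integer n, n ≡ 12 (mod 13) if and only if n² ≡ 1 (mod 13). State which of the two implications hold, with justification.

(⇒) Suppose n ≡ 12 (mod 13). Write n = 13j + 12. Then (13j + 12)² = 169j² + 312j + 144 = 13(13j² + 24j + 11) + 1, so n² ≡ 1 (mod 13).

(⇐) This fails: take n = 1. Then 1² = 1 ≡ 1 (mod 13), yet 1 ≡ 1 (mod 13), not 12.

(⇒) holds; (⇐) fails.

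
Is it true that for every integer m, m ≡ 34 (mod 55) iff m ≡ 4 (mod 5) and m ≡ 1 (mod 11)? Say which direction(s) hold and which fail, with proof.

(⇐) If m ≡ 4 (mod 5) and m ≡ 1 (mod 11), then by the Chinese remainder theorem m ≡ 34 (mod 55). This is exactly m ≡ 34 (mod 55).

(⇒) Suppose m ≡ 34 (mod 55); write m = 55j + 34. Since 5 ∣ 55, reducing mod 5 gives m ≡ 34 ≡ 4 (mod 5); since 11 ∣ 55, reducing mod 11 gives m ≡ 34 ≡ 1 (mod 11).

Both directions hold.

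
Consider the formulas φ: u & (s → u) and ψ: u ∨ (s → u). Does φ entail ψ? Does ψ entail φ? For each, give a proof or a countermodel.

(⇒) holds; (⇐) fails.

(⇒) Assume the antecedent. If u is true, u ∨ (s → u) reduces to true regardless of the other variables. If u is false, the antecedent cannot hold. Either way u ∨ (s → u) holds.

(⇐) This fails. Under u = F, s = F, the left side is false but the right side is true.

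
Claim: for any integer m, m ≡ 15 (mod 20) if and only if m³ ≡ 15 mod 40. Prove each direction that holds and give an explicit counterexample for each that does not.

(⇒) fails; (⇐) holds.

(⟹) This fails: take m = 35. Then 35 ≡ 15 (mod 20), but 35³ = 42875 ≡ 35 (mod 40), not 15.

(⟸) Conversely, the residues r modulo 40 with r³ ≡ 15 (mod 40) are exactly {15}, and each is ≡ 15 (mod 20).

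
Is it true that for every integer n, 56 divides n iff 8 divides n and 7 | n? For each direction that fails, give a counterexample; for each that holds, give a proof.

Both directions hold.

Forward direction. If 56 ∣ n, write n = 56q. Since 56 = 7·8, n = 8·(7q), so 8 ∣ n; and since 56 = 8·7, n = 7·(8q), so 7 ∣ n.

Converse. Suppose 8 ∣ n and 7 ∣ n. Any common multiple of 8 and 7 is a multiple of their lcm; here gcd(8, 7) = 1, so lcm(8, 7) = 8·7 = 56, so 56 ∣ n.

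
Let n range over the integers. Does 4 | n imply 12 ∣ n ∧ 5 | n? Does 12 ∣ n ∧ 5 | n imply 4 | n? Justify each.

Not equivalent: only (⇐) holds.

(⇒) This fails: take n = 4. Certainly 4 ∣ 4, but 12 ∤ 4.

(⇐) Suppose 12 ∣ n and 5 ∣ n. Any common multiple of 12 and 5 is a multiple of their lcm; here gcd(12, 5) = 1, so lcm(12, 5) = 12·5 = 60, so 60 ∣ n. Since 4 ∣ 60, it follows that 4 ∣ n.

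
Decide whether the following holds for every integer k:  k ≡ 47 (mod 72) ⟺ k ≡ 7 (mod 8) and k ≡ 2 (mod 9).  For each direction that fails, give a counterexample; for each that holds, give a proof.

(→) Suppose k ≡ 47 (mod 72); write k = 72j + 47. Since 8 ∣ 72, reducing mod 8 gives k ≡ 47 ≡ 7 (mod 8); since 9 ∣ 72, reducing mod 9 gives k ≡ 47 ≡ 2 (mod 9).

(←) Conversely, if k ≡ 7 (mod 8) and k ≡ 2 (mod 9), then by the Chinese remainder theorem k ≡ 47 (mod 72). This is exactly k ≡ 47 (mod 72).

Both implications hold.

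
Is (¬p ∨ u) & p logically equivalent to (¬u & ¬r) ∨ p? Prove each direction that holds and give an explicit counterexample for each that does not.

The forward direction holds; the converse fails.

(⟹) Assume the antecedent. If r is true, the antecedent forces (r = T, p = T, u = T), and (¬u & ¬r) ∨ p holds there. If r is false, the antecedent forces (r = F, p = T, u = T), and (¬u & ¬r) ∨ p holds there. Either way (¬u & ¬r) ∨ p holds.

(⟸) This fails. Under r = F, p = F, u = F, the left side is false but the right side is true.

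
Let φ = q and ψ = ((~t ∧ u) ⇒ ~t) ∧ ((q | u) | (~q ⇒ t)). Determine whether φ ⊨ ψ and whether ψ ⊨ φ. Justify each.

(→) Assume the antecedent. If t is true, the consequent reduces to true regardless of the other variables. If t is false, the antecedent forces (t = F, q = T, u = F) or (t = F, q = T, u = T), and the consequent holds there. Either way the consequent holds.

(←) This fails. Under t = T, q = F, u = F, the left side is false but the right side is true.

(⇒) holds; (⇐) fails.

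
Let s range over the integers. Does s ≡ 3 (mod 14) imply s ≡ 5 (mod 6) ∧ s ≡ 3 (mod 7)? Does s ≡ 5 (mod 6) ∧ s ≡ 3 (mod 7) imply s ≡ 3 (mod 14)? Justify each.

Forward direction. This fails: s = 3 gives 3 ≡ 3 (mod 14) but 3 ≡ 3 (mod 6), so the conjunction on the right does not hold.

Converse. If s ≡ 5 (mod 6) and s ≡ 3 (mod 7), then by the Chinese remainder theorem s ≡ 17 (mod 42). Since 17 ≡ 3 (mod 14) and 14 ∣ 42, we get s ≡ 3 (mod 14).

Only the reverse direction holds.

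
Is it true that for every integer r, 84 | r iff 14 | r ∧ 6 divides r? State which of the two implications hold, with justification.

Not equivalent: only (⇒) holds.

(⟹) If 84 ∣ r, write r = 84q. Since 84 = 6·14, r = 14·(6q), so 14 ∣ r; and since 84 = 14·6, r = 6·(14q), so 6 ∣ r.

(⟸) This fails: take r = 42. Both 14 ∣ 42 and 6 ∣ 42, yet 42 is not a multiple of 84 (since 42 = 0·84 + 42), so 84 ∤ 42.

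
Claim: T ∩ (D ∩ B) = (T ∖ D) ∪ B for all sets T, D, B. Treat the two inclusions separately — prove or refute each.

(⟹) Let x ∈ T ∩ (D ∩ B). Then x ∈ T ∩ D ∩ B, from which x ∈ (T ∖ D) ∪ B.

(⟸) This inclusion fails. Take T = {1}, D = ∅, B = ∅; then 1 ∈ (T ∖ D) ∪ B but 1 ∉ T ∩ (D ∩ B).

Only the forward inclusion holds.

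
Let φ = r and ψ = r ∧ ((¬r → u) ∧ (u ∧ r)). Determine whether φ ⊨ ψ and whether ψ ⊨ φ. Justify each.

(⇒) fails; (⇐) holds.

(→) This fails. Under u = F, r = T, the left side is true but the right side is false.

(←) Assume the antecedent. If u is true, the antecedent forces (u = T, r = T), and r holds there. If u is false, the antecedent cannot hold. Either way r holds.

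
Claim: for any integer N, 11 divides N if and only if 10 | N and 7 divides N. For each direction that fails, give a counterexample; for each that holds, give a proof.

Neither implication holds.

(⟹) This fails: take N = 11. Certainly 11 ∣ 11, but 10 ∤ 11.

(⟸) This fails: take N = 70. Both 10 ∣ 70 and 7 ∣ 70, yet 70 is not a multiple of 11 (since 70 = 6·11 + 4), so 11 ∤ 70.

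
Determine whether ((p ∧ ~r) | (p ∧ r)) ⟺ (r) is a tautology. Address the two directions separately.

(→) This fails. Under r = F, p = T, the left side is true but the right side is false.

(←) This fails. Under r = T, p = F, the left side is false but the right side is true.

Neither direction holds.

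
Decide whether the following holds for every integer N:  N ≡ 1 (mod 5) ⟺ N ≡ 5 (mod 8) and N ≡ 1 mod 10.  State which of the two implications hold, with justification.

(→) This fails: N = 1 gives 1 ≡ 1 (mod 5) but 1 ≡ 1 (mod 8), so the conjunction on the right does not hold.

(←) Conversely, if N ≡ 5 (mod 8) and N ≡ 1 (mod 10), then by the Chinese remainder theorem N ≡ 21 (mod 40). Since 21 ≡ 1 (mod 5) and 5 ∣ 40, we get N ≡ 1 (mod 5).

Not equivalent: only (⇐) holds.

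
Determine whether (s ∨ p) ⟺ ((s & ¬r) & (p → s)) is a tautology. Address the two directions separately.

Not equivalent: only (⇐) holds.

(→) This fails. Under r = T, s = T, p = F, the left side is true but the right side is false.

(←) Assume the antecedent. If r is true, the antecedent cannot hold. If r is false, the antecedent forces (r = F, s = T, p = F) or (r = F, s = T, p = T), and s ∨ p holds there. Either way s ∨ p holds.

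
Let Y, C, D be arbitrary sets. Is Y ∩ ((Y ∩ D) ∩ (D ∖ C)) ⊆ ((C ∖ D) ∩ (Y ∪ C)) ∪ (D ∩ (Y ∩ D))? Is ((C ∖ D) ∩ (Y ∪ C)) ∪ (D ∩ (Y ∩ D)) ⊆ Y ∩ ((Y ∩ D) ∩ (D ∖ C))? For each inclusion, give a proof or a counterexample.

(⟹) Let x ∈ Y ∩ ((Y ∩ D) ∩ (D ∖ C)). Then x ∈ Y ∩ D and x ∉ C, from which x ∈ ((C ∖ D) ∩ (Y ∪ C)) ∪ (D ∩ (Y ∩ D)).

(⟸) This inclusion fails. Take Y = ∅, C = {1}, D = ∅; then 1 ∈ ((C ∖ D) ∩ (Y ∪ C)) ∪ (D ∩ (Y ∩ D)) but 1 ∉ Y ∩ ((Y ∩ D) ∩ (D ∖ C)).

The sets are not equal: only the forward inclusion holds.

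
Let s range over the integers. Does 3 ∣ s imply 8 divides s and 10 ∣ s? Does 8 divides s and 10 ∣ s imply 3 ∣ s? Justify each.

[⇒] This fails: take s = 3. Certainly 3 ∣ 3, but 8 ∤ 3.

[⇐] This fails: take s = 40. Both 8 ∣ 40 and 10 ∣ 40, yet 40 is not a multiple of 3 (since 40 = 13·3 + 1), so 3 ∤ 40.

Neither direction holds.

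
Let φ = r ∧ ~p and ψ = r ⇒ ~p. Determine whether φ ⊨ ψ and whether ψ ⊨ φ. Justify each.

The forward direction holds; the converse fails.

(←) This fails. Under r = F, p = F, the left side is false but the right side is true.

(→) Assume the antecedent. If r is true, the antecedent forces (r = T, p = F), and r ⇒ ~p holds there. If r is false, the antecedent cannot hold. Either way r ⇒ ~p holds.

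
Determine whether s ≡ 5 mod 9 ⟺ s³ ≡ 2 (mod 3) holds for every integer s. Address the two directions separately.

The forward direction holds; the converse fails.

(→) Suppose s ≡ 5 (mod 9). Then s³ ≡ 5³ = 125 (mod 9), and since 3 ∣ 9, also s³ ≡ 2 (mod 3).

(←) This fails: take s = 2. Then 2³ = 8 ≡ 2 (mod 3), yet 2 ≡ 2 (mod 9), not 5.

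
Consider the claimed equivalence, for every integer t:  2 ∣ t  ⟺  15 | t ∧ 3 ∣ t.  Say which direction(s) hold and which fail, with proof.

[⇒] This fails: take t = 2. Certainly 2 ∣ 2, but 15 ∤ 2.

[⇐] This fails: take t = 15. Both 15 ∣ 15 and 3 ∣ 15, yet 15 is not a multiple of 2 (since 15 = 7·2 + 1), so 2 ∤ 15.

Neither implication holds.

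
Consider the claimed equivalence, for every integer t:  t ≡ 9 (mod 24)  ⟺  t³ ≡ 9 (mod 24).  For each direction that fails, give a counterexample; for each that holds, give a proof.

Forward direction. Suppose t ≡ 9 (mod 24). Write t = 24j + 9. Then (24j + 9)³ = 13824j³ + 15552j² + 5832j + 729 = 24(576j³ + 648j² + 243j + 30) + 9, so t³ ≡ 9 (mod 24).

Converse. Suppose t³ ≡ 9 (mod 24). The only residue r in {0, …, 23} with r³ ≡ 9 (mod 24) is r = 9, so t ≡ 9 (mod 24).

Equivalent; both directions hold.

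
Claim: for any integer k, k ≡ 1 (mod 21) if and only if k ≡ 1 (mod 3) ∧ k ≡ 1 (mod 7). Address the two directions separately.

The biconditional holds.

[⇒] Suppose k ≡ 1 (mod 21); write k = 21j + 1. Since 3 ∣ 21, reducing mod 3 gives k ≡ 1 (mod 3); since 7 ∣ 21, reducing mod 7 gives k ≡ 1 (mod 7).

[⇐] Conversely, if k ≡ 1 (mod 3) and k ≡ 1 (mod 7), then by the Chinese remainder theorem k ≡ 1 (mod 21). This is exactly k ≡ 1 (mod 21).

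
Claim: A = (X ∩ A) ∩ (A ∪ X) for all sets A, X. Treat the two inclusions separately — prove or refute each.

Forward inclusion. This inclusion fails. Take A = {1}, X = ∅; then 1 ∈ A but 1 ∉ (X ∩ A) ∩ (A ∪ X).

Reverse inclusion. Let x ∈ (X ∩ A) ∩ (A ∪ X). Then x ∈ A ∩ X, from which x ∈ A.

(⊆) fails; (⊇) holds.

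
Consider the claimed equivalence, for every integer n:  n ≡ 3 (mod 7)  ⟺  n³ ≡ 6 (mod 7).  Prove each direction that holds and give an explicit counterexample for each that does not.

Only the forward implication holds.

[⇐] This fails: take n = 5. Then 5³ = 125 ≡ 6 (mod 7), yet 5 ≡ 5 (mod 7), not 3.

[⇒] Suppose n ≡ 3 (mod 7). Write n = 7j + 3. Then (7j + 3)³ = 343j³ + 441j² + 189j + 27 = 7(49j³ + 63j² + 27j + 3) + 6, so n³ ≡ 6 (mod 7).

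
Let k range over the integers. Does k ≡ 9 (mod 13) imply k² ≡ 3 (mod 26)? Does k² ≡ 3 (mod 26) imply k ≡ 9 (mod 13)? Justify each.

Neither implication holds.

(→) This fails: take k = 22. Then 22 ≡ 9 (mod 13), but 22² = 484 ≡ 16 (mod 26), not 3.

(←) This fails: take k = 17. Then 17² = 289 ≡ 3 (mod 26), yet 17 ≡ 4 (mod 13), not 9.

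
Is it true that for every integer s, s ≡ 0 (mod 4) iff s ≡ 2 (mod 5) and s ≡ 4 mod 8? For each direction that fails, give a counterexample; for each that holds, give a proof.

Not equivalent: only (⇐) holds.

(⇒) This fails: s = 0 gives 0 ≡ 0 (mod 4) but 0 ≡ 0 (mod 5), so the conjunction on the right does not hold.

(⇐) Conversely, if s ≡ 2 (mod 5) and s ≡ 4 (mod 8), then by the Chinese remainder theorem s ≡ 12 (mod 40). Since 12 ≡ 0 (mod 4) and 4 ∣ 40, we get s ≡ 0 (mod 4).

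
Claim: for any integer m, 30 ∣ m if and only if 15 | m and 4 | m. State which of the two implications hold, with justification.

Only the reverse direction holds.

[⇒] This fails: take m = 30. Certainly 30 ∣ 30, but 4 ∤ 30.

[⇐] Suppose 15 ∣ m and 4 ∣ m. Any common multiple of 15 and 4 is a multiple of their lcm; here gcd(15, 4) = 1, so lcm(15, 4) = 15·4 = 60, so 60 ∣ m. Since 30 ∣ 60, it follows that 30 ∣ m.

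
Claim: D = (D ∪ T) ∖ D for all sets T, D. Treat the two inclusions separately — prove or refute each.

Neither inclusion holds.

(⟹) This inclusion fails. Take T = ∅, D = {1}; then 1 ∈ D but 1 ∉ (D ∪ T) ∖ D.

(⟸) This inclusion fails. Take T = {1}, D = ∅; then 1 ∈ (D ∪ T) ∖ D but 1 ∉ D.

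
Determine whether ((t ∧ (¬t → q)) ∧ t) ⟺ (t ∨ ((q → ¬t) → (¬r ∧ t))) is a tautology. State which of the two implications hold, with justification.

(←) Assume the antecedent. If r is true, the antecedent forces (r = T, q = F, t = T) or (r = T, q = T, t = T), and (t ∧ (¬t → q)) ∧ t holds there. If r is false, the antecedent forces (r = F, q = F, t = T) or (r = F, q = T, t = T), and (t ∧ (¬t → q)) ∧ t holds there. Either way (t ∧ (¬t → q)) ∧ t holds.

(→) Assume the antecedent. If r is true, the antecedent forces (r = T, q = F, t = T) or (r = T, q = T, t = T), and t ∨ ((q → ¬t) → (¬r ∧ t)) holds there. If r is false, the antecedent forces (r = F, q = F, t = T) or (r = F, q = T, t = T), and t ∨ ((q → ¬t) → (¬r ∧ t)) holds there. Either way t ∨ ((q → ¬t) → (¬r ∧ t)) holds.

Both directions hold; the statement is true.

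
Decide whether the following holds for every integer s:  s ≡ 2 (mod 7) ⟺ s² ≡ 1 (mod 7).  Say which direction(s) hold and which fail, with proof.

[⇒] This fails: take s = 2. Then 2 ≡ 2 (mod 7), but 2² = 4 ≡ 4 (mod 7), not 1.

[⇐] This fails: take s = 1. Then 1² = 1 ≡ 1 (mod 7), yet 1 ≡ 1 (mod 7), not 2.

Neither direction holds.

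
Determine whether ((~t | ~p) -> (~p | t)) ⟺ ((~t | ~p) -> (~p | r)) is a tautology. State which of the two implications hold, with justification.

Not equivalent: only (⇒) holds.

(⇒) Assume the antecedent. If p is true, the antecedent forces (p = T, t = T, r = F) or (p = T, t = T, r = T), and (~t | ~p) -> (~p | r) holds there. If p is false, (~t | ~p) -> (~p | r) reduces to true regardless of the other variables. Either way (~t | ~p) -> (~p | r) holds.

(⇐) This fails. Under p = T, t = F, r = T, the left side is false but the right side is true.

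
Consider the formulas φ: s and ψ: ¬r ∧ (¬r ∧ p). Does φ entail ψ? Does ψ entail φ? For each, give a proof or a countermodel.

(⟹) This fails. Under r = F, s = T, p = F, the left side is true but the right side is false.

(⟸) This fails. Under r = F, s = F, p = T, the left side is false but the right side is true.

Neither implication holds.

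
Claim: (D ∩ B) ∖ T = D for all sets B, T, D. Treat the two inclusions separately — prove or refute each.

Only the forward inclusion holds.

(⊆) Let x ∈ (D ∩ B) ∖ T. Then x ∈ B ∩ D and x ∉ T, from which x ∈ D.

(⊇) This inclusion fails. Take B = ∅, T = ∅, D = {1}; then 1 ∈ D but 1 ∉ (D ∩ B) ∖ T.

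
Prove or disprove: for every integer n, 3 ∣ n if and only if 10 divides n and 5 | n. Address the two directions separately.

Both directions fail.

(→) This fails: take n = 3. Certainly 3 ∣ 3, but 10 ∤ 3.

(←) This fails: take n = 10. Both 10 ∣ 10 and 5 ∣ 10, yet 10 is not a multiple of 3 (since 10 = 3·3 + 1), so 3 ∤ 10.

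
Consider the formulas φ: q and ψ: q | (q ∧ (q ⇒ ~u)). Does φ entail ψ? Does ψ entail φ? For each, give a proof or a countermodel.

(⇒) Assume the antecedent. If q is true, q | (q ∧ (q ⇒ ~u)) reduces to true regardless of the other variables. If q is false, the antecedent cannot hold. Either way q | (q ∧ (q ⇒ ~u)) holds.

(⇐) Assume the antecedent. If q is true, q reduces to true regardless of the other variables. If q is false, the antecedent cannot hold. Either way q holds.

Both directions hold.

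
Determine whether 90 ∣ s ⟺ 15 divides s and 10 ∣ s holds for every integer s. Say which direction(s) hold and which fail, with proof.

Only the forward direction holds.

(⟹) If 90 ∣ s, write s = 90q. Since 90 = 6·15, s = 15·(6q), so 15 ∣ s; and since 90 = 9·10, s = 10·(9q), so 10 ∣ s.

(⟸) This fails: take s = 30. Both 15 ∣ 30 and 10 ∣ 30, yet 30 is not a multiple of 90 (since 30 = 0·90 + 30), so 90 ∤ 30.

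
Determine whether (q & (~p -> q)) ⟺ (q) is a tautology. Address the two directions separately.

(⇒) Assume the antecedent. If q is true, q reduces to true regardless of the other variables. If q is false, the antecedent cannot hold. Either way q holds.

(⇐) Assume the antecedent. If q is true, q & (~p -> q) reduces to true regardless of the other variables. If q is false, the antecedent cannot hold. Either way q & (~p -> q) holds.

Equivalent; both directions hold.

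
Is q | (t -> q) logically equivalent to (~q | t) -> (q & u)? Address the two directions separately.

Only the converse holds.

(⟹) This fails. Under u = F, q = F, t = F, the left side is true but the right side is false.

(⟸) Assume the antecedent. If u is true, the antecedent forces (u = T, q = T, t = F) or (u = T, q = T, t = T), and q | (t -> q) holds there. If u is false, the antecedent forces (u = F, q = T, t = F), and q | (t -> q) holds there. Either way q | (t -> q) holds.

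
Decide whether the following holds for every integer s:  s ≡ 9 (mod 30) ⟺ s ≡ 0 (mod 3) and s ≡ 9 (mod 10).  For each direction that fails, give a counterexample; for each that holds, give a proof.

(⟹) Suppose s ≡ 9 (mod 30); write s = 30j + 9. Since 3 ∣ 30, reducing mod 3 gives s ≡ 9 ≡ 0 (mod 3); since 10 ∣ 30, reducing mod 10 gives s ≡ 9 (mod 10).

(⟸) Conversely, if s ≡ 0 (mod 3) and s ≡ 9 (mod 10), then by the Chinese remainder theorem s ≡ 9 (mod 30). This is exactly s ≡ 9 (mod 30).

Equivalent; both directions hold.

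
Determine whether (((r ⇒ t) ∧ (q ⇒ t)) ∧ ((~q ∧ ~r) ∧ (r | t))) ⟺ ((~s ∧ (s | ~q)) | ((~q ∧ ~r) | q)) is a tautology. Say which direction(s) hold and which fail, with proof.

Not equivalent: only (⇒) holds.

[⇐] This fails. Under q = F, r = F, s = F, t = F, the left side is false but the right side is true.

[⇒] Assume the antecedent. If q is true, the antecedent cannot hold. If q is false, the antecedent forces (q = F, r = F, s = F, t = T) or (q = F, r = F, s = T, t = T), and the consequent holds there. Either way the consequent holds.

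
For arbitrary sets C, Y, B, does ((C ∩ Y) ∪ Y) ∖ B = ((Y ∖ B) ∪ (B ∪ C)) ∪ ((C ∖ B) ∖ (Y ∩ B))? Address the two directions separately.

(⊆) Let x ∈ ((C ∩ Y) ∪ Y) ∖ B. Then either x ∈ Y and x ∉ C, B; or x ∈ C ∩ Y and x ∉ B. In each case x ∈ ((Y ∖ B) ∪ (B ∪ C)) ∪ ((C ∖ B) ∖ (Y ∩ B)), so ((C ∩ Y) ∪ Y) ∖ B ⊆ ((Y ∖ B) ∪ (B ∪ C)) ∪ ((C ∖ B) ∖ (Y ∩ B)).

(⊇) This inclusion fails. Take C = {1}, Y = ∅, B = ∅; then 1 ∈ ((Y ∖ B) ∪ (B ∪ C)) ∪ ((C ∖ B) ∖ (Y ∩ B)) but 1 ∉ ((C ∩ Y) ∪ Y) ∖ B.

Only the forward inclusion holds.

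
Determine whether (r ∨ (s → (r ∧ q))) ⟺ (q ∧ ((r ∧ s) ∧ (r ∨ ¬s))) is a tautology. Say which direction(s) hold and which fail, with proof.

The forward direction fails; the converse holds.

(⇐) Assume the antecedent. If q is true, the antecedent forces (q = T, r = T, s = T), and r ∨ (s → (r ∧ q)) holds there. If q is false, the antecedent cannot hold. Either way r ∨ (s → (r ∧ q)) holds.

(⇒) This fails. Under q = F, r = F, s = F, the left side is true but the right side is false.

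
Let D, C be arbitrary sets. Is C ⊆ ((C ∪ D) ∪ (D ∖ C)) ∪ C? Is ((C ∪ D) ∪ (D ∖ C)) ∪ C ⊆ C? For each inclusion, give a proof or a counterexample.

(⊆) Let x ∈ C. Then either x ∈ C and x ∉ D; or x ∈ D ∩ C. In each case x ∈ ((C ∪ D) ∪ (D ∖ C)) ∪ C, so C ⊆ ((C ∪ D) ∪ (D ∖ C)) ∪ C.

(⊇) This inclusion fails. Take D = {1}, C = ∅; then 1 ∈ ((C ∪ D) ∪ (D ∖ C)) ∪ C but 1 ∉ C.

Only the forward inclusion holds.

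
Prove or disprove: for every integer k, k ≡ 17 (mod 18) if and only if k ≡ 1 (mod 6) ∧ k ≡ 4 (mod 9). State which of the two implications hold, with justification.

Both directions fail.

[⇒] This fails: k = 17 gives 17 ≡ 17 (mod 18) but 17 ≡ 5 (mod 6), so the conjunction on the right does not hold.

[⇐] This fails: k = 13 satisfies both congruences on the right (13 ≡ 1 mod 6 and 13 ≡ 4 mod 9) yet 13 ≡ 13 (mod 18), not 17.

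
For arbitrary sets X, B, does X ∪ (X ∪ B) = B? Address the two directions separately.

Forward inclusion. This inclusion fails. Take X = {1}, B = ∅; then 1 ∈ X ∪ (X ∪ B) but 1 ∉ B.

Reverse inclusion. Let x ∈ B. Then either x ∈ B and x ∉ X; or x ∈ X ∩ B. In each case x ∈ X ∪ (X ∪ B), so B ⊆ X ∪ (X ∪ B).

(⊆) fails; (⊇) holds.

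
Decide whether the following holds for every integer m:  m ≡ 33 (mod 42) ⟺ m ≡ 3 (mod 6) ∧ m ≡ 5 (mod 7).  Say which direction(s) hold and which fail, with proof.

Converse. If m ≡ 3 (mod 6) and m ≡ 5 (mod 7), then by the Chinese remainder theorem m ≡ 33 (mod 42). This is exactly m ≡ 33 (mod 42).

Forward direction. Suppose m ≡ 33 (mod 42); write m = 42j + 33. Since 6 ∣ 42, reducing mod 6 gives m ≡ 33 ≡ 3 (mod 6); since 7 ∣ 42, reducing mod 7 gives m ≡ 33 ≡ 5 (mod 7).

Both directions hold.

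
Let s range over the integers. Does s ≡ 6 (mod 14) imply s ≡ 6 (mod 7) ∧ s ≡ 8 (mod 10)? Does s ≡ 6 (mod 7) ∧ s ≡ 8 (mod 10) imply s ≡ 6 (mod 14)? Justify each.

Only the converse holds.

(⇒) This fails: s = 34 gives 34 ≡ 6 (mod 14) but 34 ≡ 4 (mod 10), so the conjunction on the right does not hold.

(⇐) Conversely, if s ≡ 6 (mod 7) and s ≡ 8 (mod 10), then by the Chinese remainder theorem s ≡ 48 (mod 70). Since 48 ≡ 6 (mod 14) and 14 ∣ 70, we get s ≡ 6 (mod 14).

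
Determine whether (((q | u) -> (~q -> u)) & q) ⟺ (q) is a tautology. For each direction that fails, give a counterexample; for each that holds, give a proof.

(⇒) Assume the antecedent. If q is true, q reduces to true regardless of the other variables. If q is false, the antecedent cannot hold. Either way q holds.

(⇐) Assume the antecedent. If q is true, ((q | u) -> (~q -> u)) & q reduces to true regardless of the other variables. If q is false, the antecedent cannot hold. Either way ((q | u) -> (~q -> u)) & q holds.

Both directions hold.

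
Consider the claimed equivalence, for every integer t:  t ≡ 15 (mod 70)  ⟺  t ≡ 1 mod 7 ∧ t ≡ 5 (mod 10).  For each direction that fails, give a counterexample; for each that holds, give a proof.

(⇒) Suppose t ≡ 15 (mod 70); write t = 70j + 15. Since 7 ∣ 70, reducing mod 7 gives t ≡ 15 ≡ 1 (mod 7); since 10 ∣ 70, reducing mod 10 gives t ≡ 15 ≡ 5 (mod 10).

(⇐) Conversely, if t ≡ 1 (mod 7) and t ≡ 5 (mod 10), then by the Chinese remainder theorem t ≡ 15 (mod 70). This is exactly t ≡ 15 (mod 70).

Equivalent; both directions hold.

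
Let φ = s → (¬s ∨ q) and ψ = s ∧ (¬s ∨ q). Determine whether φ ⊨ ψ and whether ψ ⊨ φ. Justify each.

Only the converse holds.

(→) This fails. Under q = F, s = F, the left side is true but the right side is false.

(←) Assume the antecedent. If q is true, s → (¬s ∨ q) reduces to true regardless of the other variables. If q is false, the antecedent cannot hold. Either way s → (¬s ∨ q) holds.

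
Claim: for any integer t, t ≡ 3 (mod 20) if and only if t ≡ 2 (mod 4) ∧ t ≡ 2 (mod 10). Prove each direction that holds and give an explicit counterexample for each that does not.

(⇒) fails and (⇐) fails.

(⟹) This fails: t = 3 gives 3 ≡ 3 (mod 20) but 3 ≡ 3 (mod 4), so the conjunction on the right does not hold.

(⟸) This fails: t = 2 satisfies both congruences on the right (2 ≡ 2 mod 4 and 2 ≡ 2 mod 10) yet 2 ≡ 2 (mod 20), not 3.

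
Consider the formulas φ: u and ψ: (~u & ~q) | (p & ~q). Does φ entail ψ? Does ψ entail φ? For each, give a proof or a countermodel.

Both directions fail.

[⇒] This fails. Under p = F, u = T, q = F, the left side is true but the right side is false.

[⇐] This fails. Under p = F, u = F, q = F, the left side is false but the right side is true.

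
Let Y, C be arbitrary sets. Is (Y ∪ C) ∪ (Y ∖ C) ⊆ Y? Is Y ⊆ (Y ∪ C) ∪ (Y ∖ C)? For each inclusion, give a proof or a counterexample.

(⟹) This inclusion fails. Take Y = ∅, C = {1}; then 1 ∈ (Y ∪ C) ∪ (Y ∖ C) but 1 ∉ Y.

(⟸) Let x ∈ Y. Then either x ∈ Y and x ∉ C; or x ∈ Y ∩ C. In each case x ∈ (Y ∪ C) ∪ (Y ∖ C), so Y ⊆ (Y ∪ C) ∪ (Y ∖ C).

(⊆) fails; (⊇) holds.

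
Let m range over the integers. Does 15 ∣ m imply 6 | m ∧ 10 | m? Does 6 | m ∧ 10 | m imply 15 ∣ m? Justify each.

Only the converse holds.

(⇒) This fails: take m = 15. Certainly 15 ∣ 15, but 6 ∤ 15.

(⇐) Suppose 6 ∣ m and 10 ∣ m. Any common multiple of 6 and 10 is a multiple of their lcm; here lcm(6, 10) = 6·10/gcd(6, 10) = 60/2 = 30, so 30 ∣ m. Since 15 ∣ 30, it follows that 15 ∣ m.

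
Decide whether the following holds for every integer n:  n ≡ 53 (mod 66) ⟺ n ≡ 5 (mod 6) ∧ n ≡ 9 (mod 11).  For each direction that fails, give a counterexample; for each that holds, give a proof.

Both implications hold.

Converse. If n ≡ 5 (mod 6) and n ≡ 9 (mod 11), then by the Chinese remainder theorem n ≡ 53 (mod 66). This is exactly n ≡ 53 (mod 66).

Forward direction. Suppose n ≡ 53 (mod 66); write n = 66j + 53. Since 6 ∣ 66, reducing mod 6 gives n ≡ 53 ≡ 5 (mod 6); since 11 ∣ 66, reducing mod 11 gives n ≡ 53 ≡ 9 (mod 11).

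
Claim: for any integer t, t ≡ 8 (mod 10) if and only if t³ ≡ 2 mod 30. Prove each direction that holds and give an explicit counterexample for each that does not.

Forward direction. This fails: take t = 18. Then 18 ≡ 8 (mod 10), but 18³ = 5832 ≡ 12 (mod 30), not 2.

Converse. The residues r modulo 30 with r³ ≡ 2 (mod 30) are exactly {8}, and each is ≡ 8 (mod 10).

Only the converse holds.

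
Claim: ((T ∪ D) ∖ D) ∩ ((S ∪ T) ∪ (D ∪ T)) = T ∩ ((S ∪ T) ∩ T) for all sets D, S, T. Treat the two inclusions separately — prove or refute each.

Reverse inclusion. This inclusion fails. Take D = {1}, S = ∅, T = {1}; then 1 ∈ T ∩ ((S ∪ T) ∩ T) but 1 ∉ ((T ∪ D) ∖ D) ∩ ((S ∪ T) ∪ (D ∪ T)).

Forward inclusion. Let x ∈ ((T ∪ D) ∖ D) ∩ ((S ∪ T) ∪ (D ∪ T)). Then either x ∈ T and x ∉ D, S; or x ∈ S ∩ T and x ∉ D. In each case x ∈ T ∩ ((S ∪ T) ∩ T), so ((T ∪ D) ∖ D) ∩ ((S ∪ T) ∪ (D ∪ T)) ⊆ T ∩ ((S ∪ T) ∩ T).

Only the forward inclusion holds.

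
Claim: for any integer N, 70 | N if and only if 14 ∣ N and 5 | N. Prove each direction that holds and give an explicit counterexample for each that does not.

Equivalent; both directions hold.

(⟸) Suppose 14 ∣ N and 5 ∣ N. Any common multiple of 14 and 5 is a multiple of their lcm; here gcd(14, 5) = 1, so lcm(14, 5) = 14·5 = 70, so 70 ∣ N.

(⟹) If 70 ∣ N, write N = 70q. Since 70 = 5·14, N = 14·(5q), so 14 ∣ N; and since 70 = 14·5, N = 5·(14q), so 5 ∣ N.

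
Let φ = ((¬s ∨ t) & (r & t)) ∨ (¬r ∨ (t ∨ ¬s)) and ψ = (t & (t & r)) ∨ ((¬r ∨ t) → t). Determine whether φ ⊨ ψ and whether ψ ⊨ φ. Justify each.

Neither implication holds.

(⇒) This fails. Under r = F, s = F, t = F, the left side is true but the right side is false.

(⇐) This fails. Under r = T, s = T, t = F, the left side is false but the right side is true.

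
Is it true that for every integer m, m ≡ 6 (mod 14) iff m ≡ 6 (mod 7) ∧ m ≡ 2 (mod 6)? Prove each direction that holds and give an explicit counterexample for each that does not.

Forward direction. This fails: m = 34 gives 34 ≡ 6 (mod 14) but 34 ≡ 4 (mod 6), so the conjunction on the right does not hold.

Converse. If m ≡ 6 (mod 7) and m ≡ 2 (mod 6), then by the Chinese remainder theorem m ≡ 20 (mod 42). Since 20 ≡ 6 (mod 14) and 14 ∣ 42, we get m ≡ 6 (mod 14).

The forward direction fails; the converse holds.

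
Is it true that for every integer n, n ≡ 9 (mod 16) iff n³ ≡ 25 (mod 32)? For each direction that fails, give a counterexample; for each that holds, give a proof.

The forward direction fails; the converse holds.

(⟹) This fails: take n = 25. Then 25 ≡ 9 (mod 16), but 25³ = 15625 ≡ 9 (mod 32), not 25.

(⟸) Conversely, the residues r modulo 32 with r³ ≡ 25 (mod 32) are exactly {9}, and each is ≡ 9 (mod 16).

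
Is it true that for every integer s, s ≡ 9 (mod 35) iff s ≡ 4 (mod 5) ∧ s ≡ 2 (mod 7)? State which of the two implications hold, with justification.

Both directions hold.

(⇐) If s ≡ 4 (mod 5) and s ≡ 2 (mod 7), then by the Chinese remainder theorem s ≡ 9 (mod 35). This is exactly s ≡ 9 (mod 35).

(⇒) Suppose s ≡ 9 (mod 35); write s = 35j + 9. Since 5 ∣ 35, reducing mod 5 gives s ≡ 9 ≡ 4 (mod 5); since 7 ∣ 35, reducing mod 7 gives s ≡ 9 ≡ 2 (mod 7).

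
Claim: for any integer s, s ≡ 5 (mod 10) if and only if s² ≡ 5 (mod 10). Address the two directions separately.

[⇐] For the converse, argue contrapositively. If s ≢ 5 (mod 10), then s is congruent to one of 0, 1, 2, 3, 4, 6, 7, 8, 9 modulo 10, and these give s² ≡ 0, 1, 4, 9, 6, 6, 9, 4, 1 respectively — never 5.

[⇒] Suppose s ≡ 5 (mod 10). Write s = 10j + 5. Then (10j + 5)² = 100j² + 100j + 25 = 10(10j² + 10j + 2) + 5, so s² ≡ 5 (mod 10).

The biconditional holds.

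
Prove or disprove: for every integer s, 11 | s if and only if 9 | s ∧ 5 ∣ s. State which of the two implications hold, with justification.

Neither direction holds.

(⟹) This fails: take s = 11. Certainly 11 ∣ 11, but 9 ∤ 11.

(⟸) This fails: take s = 45. Both 9 ∣ 45 and 5 ∣ 45, yet 45 is not a multiple of 11 (since 45 = 4·11 + 1), so 11 ∤ 45.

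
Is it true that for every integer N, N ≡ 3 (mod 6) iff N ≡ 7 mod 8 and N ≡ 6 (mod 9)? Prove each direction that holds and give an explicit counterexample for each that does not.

Not equivalent: only (⇐) holds.

Converse. If N ≡ 7 (mod 8) and N ≡ 6 (mod 9), then by the Chinese remainder theorem N ≡ 15 (mod 72). Since 15 ≡ 3 (mod 6) and 6 ∣ 72, we get N ≡ 3 (mod 6).

Forward direction. This fails: N = 33 gives 33 ≡ 3 (mod 6) but 33 ≡ 1 (mod 8), so the conjunction on the right does not hold.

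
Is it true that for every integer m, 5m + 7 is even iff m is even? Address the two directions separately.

(⇒) fails and (⇐) fails.

(→) This fails: m = 1 gives 5m + 7 = 12, which is even, but 1 is odd, not even.

(←) This also fails: m = 0 is even, but 5m + 7 = 7 is odd, not even.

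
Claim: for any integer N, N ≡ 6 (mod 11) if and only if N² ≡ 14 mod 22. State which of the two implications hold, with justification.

Neither direction holds.

[⇒] This fails: take N = 17. Then 17 ≡ 6 (mod 11), but 17² = 289 ≡ 3 (mod 22), not 14.

[⇐] This fails: take N = 16. Then 16² = 256 ≡ 14 (mod 22), yet 16 ≡ 5 (mod 11), not 6.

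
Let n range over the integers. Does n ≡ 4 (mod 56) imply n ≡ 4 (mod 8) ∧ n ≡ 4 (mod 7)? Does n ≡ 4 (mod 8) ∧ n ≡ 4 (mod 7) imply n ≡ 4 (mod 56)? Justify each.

[⇐] If n ≡ 4 (mod 8) and n ≡ 4 (mod 7), then by the Chinese remainder theorem n ≡ 4 (mod 56). This is exactly n ≡ 4 (mod 56).

[⇒] Suppose n ≡ 4 (mod 56); write n = 56j + 4. Since 8 ∣ 56, reducing mod 8 gives n ≡ 4 (mod 8); since 7 ∣ 56, reducing mod 7 gives n ≡ 4 (mod 7).

Equivalent; both directions hold.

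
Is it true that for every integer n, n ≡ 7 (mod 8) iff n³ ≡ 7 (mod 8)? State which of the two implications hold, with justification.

[⇒] Suppose n ≡ 7 (mod 8). Write n = 8j + 7. Then (8j + 7)³ = 512j³ + 1344j² + 1176j + 343 = 8(64j³ + 168j² + 147j + 42) + 7, so n³ ≡ 7 (mod 8).

[⇐] Conversely, suppose n³ ≡ 7 (mod 8). The only residue r in {0, …, 7} with r³ ≡ 7 (mod 8) is r = 7, so n ≡ 7 (mod 8).

Both directions hold.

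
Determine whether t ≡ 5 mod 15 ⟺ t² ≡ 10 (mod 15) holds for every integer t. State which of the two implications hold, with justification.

Not equivalent: only (⇒) holds.

(⟹) Suppose t ≡ 5 mod 15. Write t = 15j + 5. Then (15j + 5)² = 225j² + 150j + 25 = 15(15j² + 10j + 1) + 10, so t² ≡ 10 (mod 15).

(⟸) This fails: take t = 10. Then 10² = 100 ≡ 10 (mod 15), yet 10 ≡ 10 (mod 15), not 5.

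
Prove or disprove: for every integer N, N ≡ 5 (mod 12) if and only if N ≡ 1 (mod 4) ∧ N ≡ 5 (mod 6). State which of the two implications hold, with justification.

The biconditional holds.

(⟹) Suppose N ≡ 5 (mod 12); write N = 12j + 5. Since 4 ∣ 12, reducing mod 4 gives N ≡ 5 ≡ 1 (mod 4); since 6 ∣ 12, reducing mod 6 gives N ≡ 5 (mod 6).

(⟸) Conversely, if N ≡ 1 (mod 4) and N ≡ 5 (mod 6), then by the Chinese remainder theorem N ≡ 5 (mod 12). This is exactly N ≡ 5 (mod 12).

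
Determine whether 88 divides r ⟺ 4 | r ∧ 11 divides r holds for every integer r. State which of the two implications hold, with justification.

The forward direction holds; the converse fails.

(⟹) If 88 ∣ r, write r = 88q. Since 88 = 22·4, r = 4·(22q), so 4 ∣ r; and since 88 = 8·11, r = 11·(8q), so 11 ∣ r.

(⟸) This fails: take r = 44. Both 4 ∣ 44 and 11 ∣ 44, yet 44 is not a multiple of 88 (since 44 = 0·88 + 44), so 88 ∤ 44.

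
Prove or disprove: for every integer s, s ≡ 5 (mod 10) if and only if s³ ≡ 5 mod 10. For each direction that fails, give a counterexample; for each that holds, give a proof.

The biconditional holds.

(⇐) Suppose s³ ≡ 5 (mod 10). The only residue r in {0, …, 9} with r³ ≡ 5 (mod 10) is r = 5, so s ≡ 5 (mod 10).

(⇒) Suppose s ≡ 5 (mod 10). Write s = 10j + 5. Then (10j + 5)³ = 1000j³ + 1500j² + 750j + 125 = 10(100j³ + 150j² + 75j + 12) + 5, so s³ ≡ 5 (mod 10).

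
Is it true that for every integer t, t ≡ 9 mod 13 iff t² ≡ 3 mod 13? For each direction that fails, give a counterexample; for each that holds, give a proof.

Forward direction. Suppose t ≡ 9 mod 13. Write t = 13j + 9. Then (13j + 9)² = 169j² + 234j + 81 = 13(13j² + 18j + 6) + 3, so t² ≡ 3 (mod 13).

Converse. This fails: take t = 4. Then 4² = 16 ≡ 3 (mod 13), yet 4 ≡ 4 (mod 13), not 9.

The forward direction holds; the converse fails.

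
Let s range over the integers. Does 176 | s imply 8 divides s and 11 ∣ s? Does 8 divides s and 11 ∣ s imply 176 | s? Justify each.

The forward direction holds; the converse fails.

(⇒) If 176 ∣ s, write s = 176q. Since 176 = 22·8, s = 8·(22q), so 8 ∣ s; and since 176 = 16·11, s = 11·(16q), so 11 ∣ s.

(⇐) This fails: take s = 88. Both 8 ∣ 88 and 11 ∣ 88, yet 88 is not a multiple of 176 (since 88 = 0·176 + 88), so 176 ∤ 88.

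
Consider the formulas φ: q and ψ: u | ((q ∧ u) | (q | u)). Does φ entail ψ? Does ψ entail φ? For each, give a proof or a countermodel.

Converse. This fails. Under q = F, u = T, the left side is false but the right side is true.

Forward direction. Assume the antecedent. If q is true, u | ((q ∧ u) | (q | u)) reduces to true regardless of the other variables. If q is false, the antecedent cannot hold. Either way u | ((q ∧ u) | (q | u)) holds.

Not equivalent: only (⇒) holds.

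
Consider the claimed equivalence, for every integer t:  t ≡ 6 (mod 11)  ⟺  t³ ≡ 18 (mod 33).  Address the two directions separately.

(⟸) The residues r modulo 33 with r³ ≡ 18 (mod 33) are exactly {6}, and each is ≡ 6 (mod 11).

(⟹) This fails: take t = 17. Then 17 ≡ 6 (mod 11), but 17³ = 4913 ≡ 29 (mod 33), not 18.

Not equivalent: only (⇐) holds.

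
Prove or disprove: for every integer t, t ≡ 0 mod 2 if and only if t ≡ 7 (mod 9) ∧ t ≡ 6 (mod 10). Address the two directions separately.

Only the reverse direction holds.

[⇐] If t ≡ 7 (mod 9) and t ≡ 6 (mod 10), then by the Chinese remainder theorem t ≡ 16 (mod 90). Since 16 ≡ 0 (mod 2) and 2 ∣ 90, we get t ≡ 0 (mod 2).

[⇒] This fails: t = 0 gives 0 ≡ 0 (mod 2) but 0 ≡ 0 (mod 9), so the conjunction on the right does not hold.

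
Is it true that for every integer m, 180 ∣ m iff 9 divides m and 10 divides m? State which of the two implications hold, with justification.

Forward direction. If 180 ∣ m, write m = 180q. Since 180 = 20·9, m = 9·(20q), so 9 ∣ m; and since 180 = 18·10, m = 10·(18q), so 10 ∣ m.

Converse. This fails: take m = 90. Both 9 ∣ 90 and 10 ∣ 90, yet 90 is not a multiple of 180 (since 90 = 0·180 + 90), so 180 ∤ 90.

Not equivalent: only (⇒) holds.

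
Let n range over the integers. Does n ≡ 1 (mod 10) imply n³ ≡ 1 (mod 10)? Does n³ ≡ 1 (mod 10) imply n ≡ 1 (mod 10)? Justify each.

The biconditional holds.

(⟹) Suppose n ≡ 1 (mod 10). Write n = 10j + 1. Then (10j + 1)³ = 1000j³ + 300j² + 30j + 1 = 10(100j³ + 30j² + 3j) + 1, so n³ ≡ 1 (mod 10).

(⟸) Conversely, suppose n³ ≡ 1 (mod 10). The only residue r in {0, …, 9} with r³ ≡ 1 (mod 10) is r = 1, so n ≡ 1 (mod 10).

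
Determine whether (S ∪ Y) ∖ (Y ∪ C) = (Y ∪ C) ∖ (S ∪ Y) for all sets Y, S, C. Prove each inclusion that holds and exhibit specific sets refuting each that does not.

Forward inclusion. This inclusion fails. Take Y = ∅, S = {1}, C = ∅; then 1 ∈ (S ∪ Y) ∖ (Y ∪ C) but 1 ∉ (Y ∪ C) ∖ (S ∪ Y).

Reverse inclusion. This inclusion fails. Take Y = ∅, S = ∅, C = {1}; then 1 ∈ (Y ∪ C) ∖ (S ∪ Y) but 1 ∉ (S ∪ Y) ∖ (Y ∪ C).

Both inclusions fail.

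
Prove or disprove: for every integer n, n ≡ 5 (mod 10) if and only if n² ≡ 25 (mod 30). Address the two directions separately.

Only the converse holds.

(⇒) This fails: take n = 15. Then 15 ≡ 5 (mod 10), but 15² = 225 ≡ 15 (mod 30), not 25.

(⇐) Conversely, the residues r modulo 30 with r² ≡ 25 (mod 30) are exactly {5, 25}, and each is ≡ 5 (mod 10).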